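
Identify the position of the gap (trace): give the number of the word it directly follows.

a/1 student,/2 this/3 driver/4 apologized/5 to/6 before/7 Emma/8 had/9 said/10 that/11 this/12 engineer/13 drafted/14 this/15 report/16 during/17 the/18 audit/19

6

The displaced element is "a student" (word 2).
It functions as the object of the preposition "to" of "apologized", so the gap sits immediately after word 6 ("to").
Base order: This driver apologized to a student before Emma had said that this engineer drafted this report during the audit.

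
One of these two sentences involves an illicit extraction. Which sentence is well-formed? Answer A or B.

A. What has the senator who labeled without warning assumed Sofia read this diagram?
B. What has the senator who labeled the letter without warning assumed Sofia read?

B

In A, the wh-phrase is extracted from inside a complex-NP island (relative clause) (introduced by "who"), which blocks movement.
In B, the extraction path crosses only that-complement boundaries, which are transparent.
So B is grammatical.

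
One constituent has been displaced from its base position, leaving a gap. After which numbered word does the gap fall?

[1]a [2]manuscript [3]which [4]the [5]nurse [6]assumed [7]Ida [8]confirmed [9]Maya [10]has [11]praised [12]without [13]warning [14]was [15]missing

11

The displaced element is "a manuscript" (word 2).
It is linked across 2 clause boundaries (Ø → Ø).
It functions as the direct object of "praised", so the gap sits immediately after word 11 ("praised").
Base order: The nurse assumed Ida confirmed Maya has praised a manuscript without warning.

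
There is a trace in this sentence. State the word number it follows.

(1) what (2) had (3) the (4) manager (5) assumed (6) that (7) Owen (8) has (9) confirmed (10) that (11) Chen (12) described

12

The displaced element is "what" (word 1).
It is linked across 2 clause boundaries (that → that).
It functions as the direct object of "described", so the gap sits immediately after word 12 ("described").
Base order: The manager had assumed that Owen has confirmed that Chen described what.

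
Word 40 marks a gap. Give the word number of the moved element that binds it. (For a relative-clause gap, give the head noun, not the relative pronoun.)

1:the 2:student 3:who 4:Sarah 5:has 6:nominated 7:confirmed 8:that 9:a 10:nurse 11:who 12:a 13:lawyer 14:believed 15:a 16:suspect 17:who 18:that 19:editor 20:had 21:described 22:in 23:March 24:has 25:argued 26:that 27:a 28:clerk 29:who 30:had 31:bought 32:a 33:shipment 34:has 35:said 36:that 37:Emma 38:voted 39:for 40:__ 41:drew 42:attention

The gap at 40 is the prepositional object of "voted", inside a relative clause.
The relative pronoun is "who" (word 11); it is bound by the head noun immediately before it.
Its filler is the head noun "nurse", at word 10.

10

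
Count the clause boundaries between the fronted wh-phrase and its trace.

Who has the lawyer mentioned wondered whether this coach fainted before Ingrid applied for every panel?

1

"who" is extracted from the subject of "wondered".
Boundaries crossed, outermost first: [Ø] — 1 in total.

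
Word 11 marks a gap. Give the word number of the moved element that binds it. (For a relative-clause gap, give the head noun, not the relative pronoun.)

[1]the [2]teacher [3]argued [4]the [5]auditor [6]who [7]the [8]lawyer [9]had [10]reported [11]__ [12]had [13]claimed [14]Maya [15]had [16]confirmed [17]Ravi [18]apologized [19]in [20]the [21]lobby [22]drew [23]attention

The gap at 11 is the subject of "claimed", inside a relative clause.
The relative pronoun is "who" (word 6); it is bound by the head noun immediately before it.
Its filler is the head noun "auditor", at word 5.

5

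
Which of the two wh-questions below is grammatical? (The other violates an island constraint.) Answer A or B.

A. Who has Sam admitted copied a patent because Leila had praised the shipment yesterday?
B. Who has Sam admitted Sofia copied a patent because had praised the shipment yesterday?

In B, the wh-phrase is extracted from inside an adjunct island (introduced by "because"), which blocks movement.
In A, the extraction path crosses only that-complement boundaries, which are transparent.
So A is grammatical.

A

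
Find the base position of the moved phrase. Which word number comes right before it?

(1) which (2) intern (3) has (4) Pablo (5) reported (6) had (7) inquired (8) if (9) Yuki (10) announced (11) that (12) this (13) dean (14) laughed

The displaced element is "which intern" (word 2).
It is linked across 1 clause boundary (Ø).
It functions as the subject of "inquired", so the gap sits immediately after word 5 ("reported").
Base order: Pablo has reported that which intern had inquired if Yuki announced that this dean laughed.

5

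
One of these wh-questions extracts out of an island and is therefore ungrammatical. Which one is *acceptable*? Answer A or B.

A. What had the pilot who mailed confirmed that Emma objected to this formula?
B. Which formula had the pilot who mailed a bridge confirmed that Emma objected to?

In A, the wh-phrase is extracted from inside a complex-NP island (relative clause) (introduced by "who"), which blocks movement.
In B, the extraction path crosses only that-complement boundaries, which are transparent.
So B is grammatical.

B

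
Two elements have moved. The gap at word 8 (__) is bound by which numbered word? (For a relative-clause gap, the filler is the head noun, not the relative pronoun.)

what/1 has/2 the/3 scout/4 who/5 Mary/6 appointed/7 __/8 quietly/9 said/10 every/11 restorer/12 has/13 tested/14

4

The marked gap is inside the relative clause, the direct object of "appointed".
Its filler is the head noun "scout" (via "who"), at word 4.
(The other dependency links word 1 to a gap after word 14.)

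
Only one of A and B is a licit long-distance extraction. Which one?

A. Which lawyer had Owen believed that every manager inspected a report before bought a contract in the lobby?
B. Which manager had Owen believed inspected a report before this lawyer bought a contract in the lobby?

In A, the wh-phrase is extracted from inside an adjunct island (introduced by "before"), which blocks movement.
In B, the extraction path crosses only that-complement boundaries, which are transparent.
So B is grammatical.

B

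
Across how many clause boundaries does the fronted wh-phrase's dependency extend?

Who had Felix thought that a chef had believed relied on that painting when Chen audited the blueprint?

"who" is extracted from the subject of "relied".
Boundaries crossed, outermost first: [that], [Ø] — 2 in total.

2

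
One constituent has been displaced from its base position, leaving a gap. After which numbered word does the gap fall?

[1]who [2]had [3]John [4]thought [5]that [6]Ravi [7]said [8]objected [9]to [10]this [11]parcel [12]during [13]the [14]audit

7

The displaced element is "who" (word 1).
It is linked across 2 clause boundaries (that → Ø).
It functions as the subject of "objected", so the gap sits immediately after word 7 ("said").
Base order: John had thought that Ravi said who objected to this parcel during the audit.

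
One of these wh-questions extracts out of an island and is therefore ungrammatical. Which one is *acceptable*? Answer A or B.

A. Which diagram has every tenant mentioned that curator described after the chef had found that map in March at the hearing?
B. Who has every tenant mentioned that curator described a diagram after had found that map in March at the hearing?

A

In B, the wh-phrase is extracted from inside an adjunct island (introduced by "after"), which blocks movement.
In A, the extraction path crosses only that-complement boundaries, which are transparent.
So A is grammatical.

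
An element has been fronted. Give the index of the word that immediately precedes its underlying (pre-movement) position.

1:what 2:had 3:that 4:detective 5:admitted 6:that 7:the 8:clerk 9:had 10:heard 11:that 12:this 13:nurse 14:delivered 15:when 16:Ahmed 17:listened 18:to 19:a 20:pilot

14

The displaced element is "what" (word 1).
It is linked across 2 clause boundaries (that → that).
It functions as the direct object of "delivered", so the gap sits immediately after word 14 ("delivered").
Base order: That detective had admitted that the clerk had heard that this nurse delivered what when Ahmed listened to a pilot.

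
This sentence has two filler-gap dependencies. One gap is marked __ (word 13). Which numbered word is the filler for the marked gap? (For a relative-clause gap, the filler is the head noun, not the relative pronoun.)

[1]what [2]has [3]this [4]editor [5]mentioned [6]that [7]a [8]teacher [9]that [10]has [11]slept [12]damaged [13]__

1

The marked gap is the direct object of "damaged".
Its filler is the fronted wh-phrase "what", at word 1.
(The other dependency links word 8 to a gap after word 9.)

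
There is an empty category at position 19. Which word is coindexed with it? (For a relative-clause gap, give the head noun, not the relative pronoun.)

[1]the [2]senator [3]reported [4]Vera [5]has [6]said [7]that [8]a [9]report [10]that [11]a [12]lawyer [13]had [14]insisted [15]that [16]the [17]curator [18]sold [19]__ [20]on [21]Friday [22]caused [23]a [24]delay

9

The gap at 19 is the object of "sold", inside a relative clause.
The relative pronoun is "that" (word 10); it is bound by the head noun immediately before it.
Its filler is the head noun "report", at word 9.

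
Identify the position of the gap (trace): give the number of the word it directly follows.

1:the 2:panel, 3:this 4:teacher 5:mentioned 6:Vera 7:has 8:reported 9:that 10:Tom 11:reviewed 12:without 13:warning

The displaced element is "the panel" (word 2).
It is linked across 2 clause boundaries (Ø → that).
It functions as the direct object of "reviewed", so the gap sits immediately after word 11 ("reviewed").
Base order: This teacher mentioned Vera has reported that Tom reviewed the panel without warning.

11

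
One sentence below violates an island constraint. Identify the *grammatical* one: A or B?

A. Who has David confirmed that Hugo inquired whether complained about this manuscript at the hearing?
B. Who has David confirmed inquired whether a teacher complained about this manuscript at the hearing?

B

In A, the wh-phrase is extracted from inside a wh-island (introduced by "whether"), which blocks movement.
In B, the extraction path crosses only that-complement boundaries, which are transparent.
So B is grammatical.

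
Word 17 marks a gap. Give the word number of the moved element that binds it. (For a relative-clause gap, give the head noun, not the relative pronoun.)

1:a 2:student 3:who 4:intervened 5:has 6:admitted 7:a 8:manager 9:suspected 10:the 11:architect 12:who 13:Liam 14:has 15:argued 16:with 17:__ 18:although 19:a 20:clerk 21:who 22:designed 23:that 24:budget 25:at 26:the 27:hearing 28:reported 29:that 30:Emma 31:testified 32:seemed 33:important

11

The gap at 17 is the prepositional object of "argued", inside a relative clause.
The relative pronoun is "who" (word 12); it is bound by the head noun immediately before it.
Its filler is the head noun "architect", at word 11.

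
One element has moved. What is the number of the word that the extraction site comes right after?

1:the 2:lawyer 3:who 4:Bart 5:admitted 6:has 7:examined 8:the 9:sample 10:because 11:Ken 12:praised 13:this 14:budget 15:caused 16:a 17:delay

5

The displaced element is "the lawyer" (word 2).
It is linked across 1 clause boundary (Ø).
It functions as the subject of "examined", so the gap sits immediately after word 5 ("admitted").
Base order: Bart admitted that the lawyer has examined the sample because Ken praised this budget.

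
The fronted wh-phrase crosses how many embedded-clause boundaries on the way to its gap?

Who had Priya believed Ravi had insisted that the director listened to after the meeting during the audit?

2

"who" is extracted from the PP object of "listened".
Boundaries crossed, outermost first: [Ø], [that] — 2 in total.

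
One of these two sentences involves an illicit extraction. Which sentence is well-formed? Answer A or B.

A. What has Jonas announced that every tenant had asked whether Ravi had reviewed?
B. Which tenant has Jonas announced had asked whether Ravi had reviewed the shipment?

In A, the wh-phrase is extracted from inside a wh-island (introduced by "whether"), which blocks movement.
In B, the extraction path crosses only that-complement boundaries, which are transparent.
So B is grammatical.

B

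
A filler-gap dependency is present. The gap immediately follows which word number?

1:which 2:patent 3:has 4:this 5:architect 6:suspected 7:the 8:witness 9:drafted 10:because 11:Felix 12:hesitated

9

The displaced element is "which patent" (word 2).
It is linked across 1 clause boundary (Ø).
It functions as the direct object of "drafted", so the gap sits immediately after word 9 ("drafted").
Base order: This architect has suspected the witness drafted which patent because Felix hesitated.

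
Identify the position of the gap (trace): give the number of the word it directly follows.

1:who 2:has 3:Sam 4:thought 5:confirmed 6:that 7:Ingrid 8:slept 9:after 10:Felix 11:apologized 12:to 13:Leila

4

The displaced element is "who" (word 1).
It is linked across 1 clause boundary (Ø).
It functions as the subject of "confirmed", so the gap sits immediately after word 4 ("thought").
Base order: Sam has thought that who confirmed that Ingrid slept after Felix apologized to Leila.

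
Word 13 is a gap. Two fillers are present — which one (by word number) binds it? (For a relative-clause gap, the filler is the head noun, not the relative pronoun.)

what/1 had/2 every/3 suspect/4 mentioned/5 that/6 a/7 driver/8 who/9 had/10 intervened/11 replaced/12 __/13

1

The marked gap is the direct object of "replaced".
Its filler is the fronted wh-phrase "what", at word 1.
(The other dependency links word 8 to a gap after word 9.)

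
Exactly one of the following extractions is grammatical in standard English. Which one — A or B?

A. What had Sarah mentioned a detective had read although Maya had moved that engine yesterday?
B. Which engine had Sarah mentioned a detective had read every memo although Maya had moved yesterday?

A

In B, the wh-phrase is extracted from inside an adjunct island (introduced by "although"), which blocks movement.
In A, the extraction path crosses only that-complement boundaries, which are transparent.
So A is grammatical.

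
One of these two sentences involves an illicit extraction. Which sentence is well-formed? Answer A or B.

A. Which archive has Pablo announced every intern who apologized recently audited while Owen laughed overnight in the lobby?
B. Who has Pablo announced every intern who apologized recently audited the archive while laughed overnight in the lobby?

A

In B, the wh-phrase is extracted from inside an adjunct island (introduced by "while"), which blocks movement.
In A, the extraction path crosses only that-complement boundaries, which are transparent.
So A is grammatical.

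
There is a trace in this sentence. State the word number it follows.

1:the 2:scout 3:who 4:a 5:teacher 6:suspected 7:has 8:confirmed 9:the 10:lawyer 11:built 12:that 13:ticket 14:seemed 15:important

The displaced element is "the scout" (word 2).
It is linked across 1 clause boundary (Ø).
It functions as the subject of "confirmed", so the gap sits immediately after word 6 ("suspected").
Base order: A teacher suspected the scout has confirmed the lawyer built that ticket.

6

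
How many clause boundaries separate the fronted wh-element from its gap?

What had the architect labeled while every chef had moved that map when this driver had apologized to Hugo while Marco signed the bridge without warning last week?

"what" originates inside the matrix clause — no clause boundary is crossed.

0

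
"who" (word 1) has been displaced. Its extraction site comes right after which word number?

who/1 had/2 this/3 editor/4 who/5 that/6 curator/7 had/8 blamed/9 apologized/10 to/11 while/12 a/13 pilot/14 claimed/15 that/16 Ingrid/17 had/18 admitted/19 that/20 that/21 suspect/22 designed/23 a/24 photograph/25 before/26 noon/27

The displaced element is "who" (word 1).
It functions as the object of the preposition "to" of "apologized", so the gap sits immediately after word 11 ("to").
Base order: This editor who that curator had blamed had apologized to who while a pilot claimed that Ingrid had admitted that that suspect designed a photograph before noon.

11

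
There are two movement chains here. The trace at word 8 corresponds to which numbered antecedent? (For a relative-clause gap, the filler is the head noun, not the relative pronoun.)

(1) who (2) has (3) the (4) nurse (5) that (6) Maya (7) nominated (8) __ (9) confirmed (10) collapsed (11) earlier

The marked gap is inside the relative clause, the direct object of "nominated".
Its filler is the head noun "nurse" (via "that"), at word 4.
(The other dependency links word 1 to a gap after word 9.)

4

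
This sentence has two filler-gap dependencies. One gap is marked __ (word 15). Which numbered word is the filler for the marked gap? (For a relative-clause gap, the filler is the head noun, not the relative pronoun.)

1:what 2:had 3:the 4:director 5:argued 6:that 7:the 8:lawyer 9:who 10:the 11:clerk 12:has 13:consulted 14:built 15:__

1

The marked gap is the direct object of "built".
Its filler is the fronted wh-phrase "what", at word 1.
(The other dependency links word 8 to a gap after word 13.)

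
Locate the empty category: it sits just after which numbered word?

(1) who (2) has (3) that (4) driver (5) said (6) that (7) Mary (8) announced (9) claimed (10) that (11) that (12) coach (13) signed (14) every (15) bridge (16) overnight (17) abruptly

The displaced element is "who" (word 1).
It is linked across 2 clause boundaries (that → Ø).
It functions as the subject of "claimed", so the gap sits immediately after word 8 ("announced").
Base order: That driver has said that Mary announced that who claimed that that coach signed every bridge overnight abruptly.

8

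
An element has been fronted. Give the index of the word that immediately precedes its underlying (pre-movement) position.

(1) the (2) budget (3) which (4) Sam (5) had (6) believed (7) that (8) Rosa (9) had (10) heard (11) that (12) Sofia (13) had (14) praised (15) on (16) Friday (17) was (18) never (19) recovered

14

The displaced element is "the budget" (word 2).
It is linked across 2 clause boundaries (that → that).
It functions as the direct object of "praised", so the gap sits immediately after word 14 ("praised").
Base order: Sam had believed that Rosa had heard that Sofia had praised the budget on Friday.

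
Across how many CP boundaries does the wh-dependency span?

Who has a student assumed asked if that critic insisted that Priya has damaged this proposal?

"who" is extracted from the subject of "asked".
Boundaries crossed, outermost first: [Ø] — 1 in total.

1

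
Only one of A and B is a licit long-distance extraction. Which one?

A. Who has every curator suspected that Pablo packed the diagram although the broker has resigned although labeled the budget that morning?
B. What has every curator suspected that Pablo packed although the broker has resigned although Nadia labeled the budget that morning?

B

In A, the wh-phrase is extracted from inside an adjunct island (introduced by "although"), which blocks movement.
In B, the extraction path crosses only that-complement boundaries, which are transparent.
So B is grammatical.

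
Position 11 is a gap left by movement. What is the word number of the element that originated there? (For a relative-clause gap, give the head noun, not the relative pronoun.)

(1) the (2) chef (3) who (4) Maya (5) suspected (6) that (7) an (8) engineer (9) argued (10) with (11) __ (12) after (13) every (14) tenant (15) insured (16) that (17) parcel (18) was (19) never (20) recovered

The gap at 11 is the prepositional object of "argued", inside a relative clause.
The relative pronoun is "who" (word 3); it is bound by the head noun immediately before it.
Its filler is the head noun "chef", at word 2.

2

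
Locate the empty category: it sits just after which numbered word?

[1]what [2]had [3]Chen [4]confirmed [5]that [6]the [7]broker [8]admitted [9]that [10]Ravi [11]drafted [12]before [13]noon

The displaced element is "what" (word 1).
It is linked across 2 clause boundaries (that → that).
It functions as the direct object of "drafted", so the gap sits immediately after word 11 ("drafted").
Base order: Chen had confirmed that the broker admitted that Ravi drafted what before noon.

11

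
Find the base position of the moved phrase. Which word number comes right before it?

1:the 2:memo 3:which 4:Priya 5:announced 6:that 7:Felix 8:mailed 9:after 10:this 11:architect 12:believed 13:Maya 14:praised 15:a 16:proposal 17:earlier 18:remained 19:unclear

8

The displaced element is "the memo" (word 2).
It is linked across 1 clause boundary (that).
It functions as the direct object of "mailed", so the gap sits immediately after word 8 ("mailed").
Base order: Priya announced that Felix mailed the memo after this architect believed Maya praised a proposal earlier.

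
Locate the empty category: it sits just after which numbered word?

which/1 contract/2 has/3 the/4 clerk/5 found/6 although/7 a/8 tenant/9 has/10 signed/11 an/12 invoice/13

The displaced element is "which contract" (word 2).
It functions as the direct object of "found", so the gap sits immediately after word 6 ("found").
Base order: The clerk has found which contract although a tenant has signed an invoice.

6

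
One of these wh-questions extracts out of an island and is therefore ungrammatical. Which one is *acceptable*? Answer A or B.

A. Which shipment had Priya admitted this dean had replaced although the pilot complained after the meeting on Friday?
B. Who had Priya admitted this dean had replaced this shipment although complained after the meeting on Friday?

A

In B, the wh-phrase is extracted from inside an adjunct island (introduced by "although"), which blocks movement.
In A, the extraction path crosses only that-complement boundaries, which are transparent.
So A is grammatical.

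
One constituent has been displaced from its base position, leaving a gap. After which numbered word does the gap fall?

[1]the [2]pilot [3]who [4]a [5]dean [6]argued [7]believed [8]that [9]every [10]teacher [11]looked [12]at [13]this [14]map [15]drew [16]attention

6

The displaced element is "the pilot" (word 2).
It is linked across 1 clause boundary (Ø).
It functions as the subject of "believed", so the gap sits immediately after word 6 ("argued").
Base order: A dean argued the pilot believed that every teacher looked at this map.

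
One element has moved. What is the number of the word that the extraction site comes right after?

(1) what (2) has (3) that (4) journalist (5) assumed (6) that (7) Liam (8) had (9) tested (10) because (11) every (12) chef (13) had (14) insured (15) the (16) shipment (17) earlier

The displaced element is "what" (word 1).
It is linked across 1 clause boundary (that).
It functions as the direct object of "tested", so the gap sits immediately after word 9 ("tested").
Base order: That journalist has assumed that Liam had tested what because every chef had insured the shipment earlier.

9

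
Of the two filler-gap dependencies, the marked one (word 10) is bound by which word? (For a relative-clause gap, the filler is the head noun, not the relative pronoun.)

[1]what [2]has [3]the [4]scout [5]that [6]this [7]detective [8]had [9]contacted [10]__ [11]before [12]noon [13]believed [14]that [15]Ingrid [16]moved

4

The marked gap is inside the relative clause, the direct object of "contacted".
Its filler is the head noun "scout" (via "that"), at word 4.
(The other dependency links word 1 to a gap after word 16.)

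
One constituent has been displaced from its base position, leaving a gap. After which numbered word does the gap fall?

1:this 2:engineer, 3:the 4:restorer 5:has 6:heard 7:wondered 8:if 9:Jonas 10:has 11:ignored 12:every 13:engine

The displaced element is "this engineer" (word 2).
It is linked across 1 clause boundary (Ø).
It functions as the subject of "wondered", so the gap sits immediately after word 6 ("heard").
Base order: The restorer has heard that this engineer wondered if Jonas has ignored every engine.

6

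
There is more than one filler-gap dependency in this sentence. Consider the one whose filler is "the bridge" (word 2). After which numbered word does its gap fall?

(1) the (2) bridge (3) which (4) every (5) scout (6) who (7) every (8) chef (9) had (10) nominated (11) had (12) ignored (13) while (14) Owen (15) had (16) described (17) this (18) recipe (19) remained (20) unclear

The displaced element is "the bridge" (word 2).
It functions as the direct object of "ignored", so the gap sits immediately after word 12 ("ignored").
Base order: Every scout who every chef had nominated had ignored the bridge while Owen had described this recipe.

12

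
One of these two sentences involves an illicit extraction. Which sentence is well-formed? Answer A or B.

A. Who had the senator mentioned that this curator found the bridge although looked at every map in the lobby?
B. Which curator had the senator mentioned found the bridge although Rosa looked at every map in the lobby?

B

In A, the wh-phrase is extracted from inside an adjunct island (introduced by "although"), which blocks movement.
In B, the extraction path crosses only that-complement boundaries, which are transparent.
So B is grammatical.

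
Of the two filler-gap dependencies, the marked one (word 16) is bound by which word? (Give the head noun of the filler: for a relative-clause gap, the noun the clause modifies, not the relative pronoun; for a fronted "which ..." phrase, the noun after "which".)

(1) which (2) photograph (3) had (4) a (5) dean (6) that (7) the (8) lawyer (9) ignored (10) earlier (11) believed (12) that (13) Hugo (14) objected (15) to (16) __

The marked gap is the object of the preposition "to" of "objected".
Its filler is the fronted wh-phrase "which photograph", at word 2.
(The other dependency links word 5 to a gap after word 9.)

2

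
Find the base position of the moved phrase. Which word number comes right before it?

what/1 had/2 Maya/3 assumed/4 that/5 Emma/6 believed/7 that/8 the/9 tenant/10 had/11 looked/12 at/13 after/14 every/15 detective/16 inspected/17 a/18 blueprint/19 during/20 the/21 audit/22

13

The displaced element is "what" (word 1).
It is linked across 2 clause boundaries (that → that).
It functions as the object of the preposition "at" of "looked", so the gap sits immediately after word 13 ("at").
Base order: Maya had assumed that Emma believed that the tenant had looked at what after every detective inspected a blueprint during the audit.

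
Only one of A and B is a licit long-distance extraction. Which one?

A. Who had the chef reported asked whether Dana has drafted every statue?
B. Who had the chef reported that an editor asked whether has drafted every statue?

A

In B, the wh-phrase is extracted from inside a wh-island (introduced by "whether"), which blocks movement.
In A, the extraction path crosses only that-complement boundaries, which are transparent.
So A is grammatical.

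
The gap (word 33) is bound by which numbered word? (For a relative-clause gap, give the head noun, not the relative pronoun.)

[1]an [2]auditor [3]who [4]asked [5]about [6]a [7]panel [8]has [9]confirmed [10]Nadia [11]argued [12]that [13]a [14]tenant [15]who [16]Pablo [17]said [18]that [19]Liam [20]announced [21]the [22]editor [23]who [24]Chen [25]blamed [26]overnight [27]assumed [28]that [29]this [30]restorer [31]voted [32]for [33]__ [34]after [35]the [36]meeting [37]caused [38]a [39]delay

14

The gap at 33 is the prepositional object of "voted", inside a relative clause.
The relative pronoun is "who" (word 15); it is bound by the head noun immediately before it.
Its filler is the head noun "tenant", at word 14.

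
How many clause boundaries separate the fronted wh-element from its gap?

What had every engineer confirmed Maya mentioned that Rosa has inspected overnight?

"what" is extracted from the object of "inspected".
Boundaries crossed, outermost first: [Ø], [that] — 2 in total.

2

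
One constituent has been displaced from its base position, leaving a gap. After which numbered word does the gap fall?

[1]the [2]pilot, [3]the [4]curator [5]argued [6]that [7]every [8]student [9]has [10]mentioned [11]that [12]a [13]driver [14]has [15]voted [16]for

The displaced element is "the pilot" (word 2).
It is linked across 2 clause boundaries (that → that).
It functions as the object of the preposition "for" of "voted", so the gap sits immediately after word 16 ("for").
Base order: The curator argued that every student has mentioned that a driver has voted for the pilot.

16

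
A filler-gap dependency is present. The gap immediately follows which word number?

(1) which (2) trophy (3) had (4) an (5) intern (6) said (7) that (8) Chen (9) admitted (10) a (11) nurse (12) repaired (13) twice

The displaced element is "which trophy" (word 2).
It is linked across 2 clause boundaries (that → Ø).
It functions as the direct object of "repaired", so the gap sits immediately after word 12 ("repaired").
Base order: An intern had said that Chen admitted a nurse repaired which trophy twice.

12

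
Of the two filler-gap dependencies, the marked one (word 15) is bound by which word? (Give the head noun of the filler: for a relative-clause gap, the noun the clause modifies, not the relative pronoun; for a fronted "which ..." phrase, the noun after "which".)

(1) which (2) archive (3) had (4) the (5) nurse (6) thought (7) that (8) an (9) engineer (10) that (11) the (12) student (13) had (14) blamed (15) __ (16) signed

9

The marked gap is inside the relative clause, the direct object of "blamed".
Its filler is the head noun "engineer" (via "that"), at word 9.
(The other dependency links word 2 to a gap after word 16.)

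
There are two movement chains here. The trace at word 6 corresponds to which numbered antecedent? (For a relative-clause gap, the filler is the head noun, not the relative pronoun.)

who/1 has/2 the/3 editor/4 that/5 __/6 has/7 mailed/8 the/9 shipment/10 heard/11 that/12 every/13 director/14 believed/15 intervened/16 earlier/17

4

The marked gap is inside the relative clause, the subject of "mailed".
Its filler is the head noun "editor" (via "that"), at word 4.
(The other dependency links word 1 to a gap after word 15.)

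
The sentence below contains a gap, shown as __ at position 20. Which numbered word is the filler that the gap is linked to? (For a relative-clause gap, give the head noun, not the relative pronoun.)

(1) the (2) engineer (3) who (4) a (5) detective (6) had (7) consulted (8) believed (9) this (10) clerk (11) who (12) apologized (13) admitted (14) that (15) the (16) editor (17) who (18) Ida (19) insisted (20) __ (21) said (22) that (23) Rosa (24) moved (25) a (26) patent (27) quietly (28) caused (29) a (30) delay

The gap at 20 is the subject of "said", inside a relative clause.
The relative pronoun is "who" (word 17); it is bound by the head noun immediately before it.
Its filler is the head noun "editor", at word 16.

16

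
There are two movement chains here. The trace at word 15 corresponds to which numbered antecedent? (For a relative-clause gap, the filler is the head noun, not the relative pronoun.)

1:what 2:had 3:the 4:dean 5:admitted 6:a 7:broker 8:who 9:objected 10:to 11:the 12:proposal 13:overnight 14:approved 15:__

The marked gap is the direct object of "approved".
Its filler is the fronted wh-phrase "what", at word 1.
(The other dependency links word 7 to a gap after word 8.)

1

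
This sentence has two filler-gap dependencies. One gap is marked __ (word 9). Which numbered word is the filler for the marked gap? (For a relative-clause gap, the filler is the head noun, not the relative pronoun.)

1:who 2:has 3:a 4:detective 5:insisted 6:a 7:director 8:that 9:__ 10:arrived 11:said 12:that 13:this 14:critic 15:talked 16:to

7

The marked gap is inside the relative clause, the subject of "arrived".
Its filler is the head noun "director" (via "that"), at word 7.
(The other dependency links word 1 to a gap after word 16.)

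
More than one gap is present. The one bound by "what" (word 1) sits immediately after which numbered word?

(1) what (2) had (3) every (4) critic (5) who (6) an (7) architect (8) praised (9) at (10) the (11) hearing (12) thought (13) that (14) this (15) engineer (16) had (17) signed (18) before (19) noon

17

The displaced element is "what" (word 1).
It is linked across 1 clause boundary (that).
It functions as the direct object of "signed", so the gap sits immediately after word 17 ("signed").
Base order: Every critic who an architect praised at the hearing had thought that this engineer had signed what before noon.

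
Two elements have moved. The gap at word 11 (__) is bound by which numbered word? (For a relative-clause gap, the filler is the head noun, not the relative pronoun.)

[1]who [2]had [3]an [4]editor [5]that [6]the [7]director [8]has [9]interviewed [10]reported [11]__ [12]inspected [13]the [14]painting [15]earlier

1

The marked gap is the subject of "inspected".
Its filler is the fronted wh-phrase "who", at word 1.
(The other dependency links word 4 to a gap after word 9.)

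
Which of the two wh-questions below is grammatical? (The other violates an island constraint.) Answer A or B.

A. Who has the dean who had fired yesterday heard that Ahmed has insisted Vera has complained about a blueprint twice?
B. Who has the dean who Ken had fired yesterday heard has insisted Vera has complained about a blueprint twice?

In A, the wh-phrase is extracted from inside a complex-NP island (relative clause) (introduced by "who"), which blocks movement.
In B, the extraction path crosses only that-complement boundaries, which are transparent.
So B is grammatical.

B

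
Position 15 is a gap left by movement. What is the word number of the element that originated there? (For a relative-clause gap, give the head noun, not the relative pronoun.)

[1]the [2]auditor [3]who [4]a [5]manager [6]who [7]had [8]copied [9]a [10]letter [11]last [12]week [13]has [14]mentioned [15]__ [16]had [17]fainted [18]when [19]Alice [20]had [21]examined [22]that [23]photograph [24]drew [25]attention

The gap at 15 is the subject of "fainted", inside a relative clause.
The relative pronoun is "who" (word 3); it is bound by the head noun immediately before it.
Its filler is the head noun "auditor", at word 2.

2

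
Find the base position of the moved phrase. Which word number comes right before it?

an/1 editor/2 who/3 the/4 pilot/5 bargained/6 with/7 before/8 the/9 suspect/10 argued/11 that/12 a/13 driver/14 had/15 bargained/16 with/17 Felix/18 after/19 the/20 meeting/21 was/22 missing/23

7

The displaced element is "an editor" (word 2).
It functions as the object of the preposition "with" of "bargained", so the gap sits immediately after word 7 ("with").
Base order: The pilot bargained with an editor before the suspect argued that a driver had bargained with Felix after the meeting.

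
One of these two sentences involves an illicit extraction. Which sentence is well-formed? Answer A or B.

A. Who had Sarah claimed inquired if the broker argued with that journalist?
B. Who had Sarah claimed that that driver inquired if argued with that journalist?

In B, the wh-phrase is extracted from inside a wh-island (introduced by "if"), which blocks movement.
In A, the extraction path crosses only that-complement boundaries, which are transparent.
So A is grammatical.

A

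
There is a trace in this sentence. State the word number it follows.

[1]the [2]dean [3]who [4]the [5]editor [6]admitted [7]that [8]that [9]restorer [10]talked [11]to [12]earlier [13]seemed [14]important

11

The displaced element is "the dean" (word 2).
It is linked across 1 clause boundary (that).
It functions as the object of the preposition "to" of "talked", so the gap sits immediately after word 11 ("to").
Base order: The editor admitted that that restorer talked to the dean earlier.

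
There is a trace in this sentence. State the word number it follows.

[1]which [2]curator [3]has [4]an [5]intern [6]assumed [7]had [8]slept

The displaced element is "which curator" (word 2).
It is linked across 1 clause boundary (Ø).
It functions as the subject of "slept", so the gap sits immediately after word 6 ("assumed").
Base order: An intern has assumed that which curator had slept.

6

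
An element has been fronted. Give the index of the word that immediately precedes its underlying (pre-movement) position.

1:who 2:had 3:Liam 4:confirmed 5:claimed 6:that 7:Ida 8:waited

4

The displaced element is "who" (word 1).
It is linked across 1 clause boundary (Ø).
It functions as the subject of "claimed", so the gap sits immediately after word 4 ("confirmed").
Base order: Liam had confirmed who claimed that Ida waited.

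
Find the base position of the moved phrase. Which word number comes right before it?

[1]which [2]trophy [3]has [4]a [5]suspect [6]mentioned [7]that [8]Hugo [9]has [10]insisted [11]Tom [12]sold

12

The displaced element is "which trophy" (word 2).
It is linked across 2 clause boundaries (that → Ø).
It functions as the direct object of "sold", so the gap sits immediately after word 12 ("sold").
Base order: A suspect has mentioned that Hugo has insisted Tom sold which trophy.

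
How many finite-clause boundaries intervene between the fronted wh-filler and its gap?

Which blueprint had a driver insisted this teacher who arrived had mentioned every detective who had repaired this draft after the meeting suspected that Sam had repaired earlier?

"which blueprint" is extracted from the object of "repaired".
Boundaries crossed, outermost first: [Ø], [Ø], [that] — 3 in total.

3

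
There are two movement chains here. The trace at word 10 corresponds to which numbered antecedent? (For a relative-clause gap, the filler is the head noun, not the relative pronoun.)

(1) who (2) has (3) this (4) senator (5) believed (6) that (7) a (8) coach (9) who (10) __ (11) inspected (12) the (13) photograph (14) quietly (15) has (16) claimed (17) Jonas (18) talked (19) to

The marked gap is inside the relative clause, the subject of "inspected".
Its filler is the head noun "coach" (via "who"), at word 8.
(The other dependency links word 1 to a gap after word 19.)

8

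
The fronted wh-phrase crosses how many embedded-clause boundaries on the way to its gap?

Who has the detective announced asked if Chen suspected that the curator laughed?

1

"who" is extracted from the subject of "asked".
Boundaries crossed, outermost first: [Ø] — 1 in total.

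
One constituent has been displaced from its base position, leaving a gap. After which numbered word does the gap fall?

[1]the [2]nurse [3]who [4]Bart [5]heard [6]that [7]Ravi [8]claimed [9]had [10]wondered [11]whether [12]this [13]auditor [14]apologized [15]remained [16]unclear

The displaced element is "the nurse" (word 2).
It is linked across 2 clause boundaries (that → Ø).
It functions as the subject of "wondered", so the gap sits immediately after word 8 ("claimed").
Base order: Bart heard that Ravi claimed that the nurse had wondered whether this auditor apologized.

8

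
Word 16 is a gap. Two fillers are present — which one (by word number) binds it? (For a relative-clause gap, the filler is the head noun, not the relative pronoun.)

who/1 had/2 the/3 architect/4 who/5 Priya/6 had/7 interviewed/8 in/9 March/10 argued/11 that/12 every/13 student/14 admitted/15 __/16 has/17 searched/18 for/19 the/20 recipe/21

The marked gap is the subject of "searched".
Its filler is the fronted wh-phrase "who", at word 1.
(The other dependency links word 4 to a gap after word 8.)

1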